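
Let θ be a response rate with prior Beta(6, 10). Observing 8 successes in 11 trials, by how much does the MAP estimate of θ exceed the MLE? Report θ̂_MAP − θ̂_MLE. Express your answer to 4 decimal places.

Posterior is Beta(14, 13); MAP = (14−1)/(27−2) = 13/25 ≈ 0.52000.
MLE ignores the prior: θ̂_MLE = k/n = 8/11 ≈ 0.72727.
Difference = 13/25 − 8/11 = -57/275 ≈ -0.2073.

MAP − MLE = -0.2073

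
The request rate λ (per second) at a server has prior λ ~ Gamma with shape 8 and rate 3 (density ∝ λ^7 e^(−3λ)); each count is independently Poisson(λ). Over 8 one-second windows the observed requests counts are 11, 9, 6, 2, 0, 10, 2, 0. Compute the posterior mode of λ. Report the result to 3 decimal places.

λ̂_MAP = 4.273

Σxᵢ = 11+9+6+2+0+10+2+0 = 40, with n = 8.
Posterior ∝ λ^7e^(−3λ) · λ^40e^(−8λ) = λ^47e^(−11λ), i.e. Gamma(shape=48, rate=11).
The mode of a Gamma(a, b) with a ≥ 1 (shape–rate) is (a−1)/b = 47/11 ≈ 4.273.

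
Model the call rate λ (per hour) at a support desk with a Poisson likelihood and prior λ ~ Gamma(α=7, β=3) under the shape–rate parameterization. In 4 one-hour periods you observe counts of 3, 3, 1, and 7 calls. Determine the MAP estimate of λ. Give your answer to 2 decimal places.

λ̂_MAP = 2.86

Σxᵢ = 3+3+1+7 = 14, with n = 4.
Posterior ∝ λ^6e^(−3λ) · λ^14e^(−4λ) = λ^20e^(−7λ), i.e. Gamma(shape=21, rate=7).
The mode of a Gamma(a, b) with a ≥ 1 (shape–rate) is (a−1)/b = 20/7 ≈ 2.86.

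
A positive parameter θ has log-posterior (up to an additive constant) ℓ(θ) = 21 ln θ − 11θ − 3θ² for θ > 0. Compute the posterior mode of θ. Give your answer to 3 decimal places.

θ̂_MAP = 1.167

ℓ'(θ) = 21/θ − 11 − 6θ. Setting this to zero and multiplying by θ: 6θ² + 11θ − 21 = 0.
θ = (−11 + √(11² + 4·6·21)) / (2·6) = (−11 + √625) / 12 = (−11 + 25)/12 = 7/6.
ℓ''(θ) = −21/θ² − 6 < 0, confirming a maximum.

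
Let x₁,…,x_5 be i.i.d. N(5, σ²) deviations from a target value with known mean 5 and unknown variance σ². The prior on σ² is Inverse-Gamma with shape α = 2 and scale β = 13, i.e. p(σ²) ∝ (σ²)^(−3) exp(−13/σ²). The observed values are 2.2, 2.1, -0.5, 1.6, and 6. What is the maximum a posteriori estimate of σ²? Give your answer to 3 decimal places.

Sum of squared deviations about the known mean: SS = (2.2−5)² + (2.1−5)² + (-0.5−5)² + (1.6−5)² + (6−5)² = 59.06.
The Normal likelihood contributes (σ²)^(−n/2) exp(−SS/(2σ²)), so the posterior is Inverse-Gamma(α + n/2, β + SS/2) = Inverse-Gamma(4.5, 42.53).
The mode of Inverse-Gamma(a, b) is b/(a+1) = 42.53/5.5 ≈ 7.733.

σ̂²_MAP = 7.733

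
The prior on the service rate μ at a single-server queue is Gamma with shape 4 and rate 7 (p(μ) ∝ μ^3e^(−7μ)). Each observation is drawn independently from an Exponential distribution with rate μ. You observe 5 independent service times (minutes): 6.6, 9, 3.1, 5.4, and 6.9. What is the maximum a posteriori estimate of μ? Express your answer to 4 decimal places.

The Exponential(rate=μ) likelihood is ∝ μ^n e^(−μΣtᵢ). Here n = 5 and Σtᵢ = 6.6 + 9 + 3.1 + 5.4 + 6.9 = 31.
Posterior ∝ μ^3e^(−7μ) · μ^5e^(−31μ) = μ^8e^(−38μ), i.e. Gamma(9, 38).
Mode = (a−1)/b = 8/38 ≈ 0.2105.

μ̂_MAP = 0.2105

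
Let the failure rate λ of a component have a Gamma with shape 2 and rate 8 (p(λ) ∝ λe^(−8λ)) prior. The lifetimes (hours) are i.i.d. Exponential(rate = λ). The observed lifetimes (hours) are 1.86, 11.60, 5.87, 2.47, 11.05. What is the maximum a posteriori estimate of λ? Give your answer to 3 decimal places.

λ̂_MAP = 0.147

The Exponential(rate=λ) likelihood is ∝ λ^n e^(−λΣtᵢ). Here n = 5 and Σtᵢ = 1.86 + 11.60 + 5.87 + 2.47 + 11.05 = 32.85.
Posterior ∝ λe^(−8λ) · λ^5e^(−32.85λ) = λ^6e^(−40.85λ), i.e. Gamma(7, 40.85).
Mode = (a−1)/b = 6/40.85 ≈ 0.147.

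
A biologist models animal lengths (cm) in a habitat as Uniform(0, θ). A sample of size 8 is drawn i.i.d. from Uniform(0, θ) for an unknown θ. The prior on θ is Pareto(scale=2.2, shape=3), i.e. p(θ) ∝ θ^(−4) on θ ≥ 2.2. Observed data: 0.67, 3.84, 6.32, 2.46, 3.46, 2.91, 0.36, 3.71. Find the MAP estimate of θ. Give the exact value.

The Uniform(0, θ) likelihood is θ^(−n) for θ ≥ max(xᵢ), zero otherwise. Here max(xᵢ) = 6.32.
Posterior ∝ θ^(−4) · θ^(−8) = θ^(−12) on θ ≥ max(2.2, 6.32) = 6.32.
This density is strictly decreasing in θ, so the posterior mode lies at the lower boundary of the support.

θ̂_MAP = 6.32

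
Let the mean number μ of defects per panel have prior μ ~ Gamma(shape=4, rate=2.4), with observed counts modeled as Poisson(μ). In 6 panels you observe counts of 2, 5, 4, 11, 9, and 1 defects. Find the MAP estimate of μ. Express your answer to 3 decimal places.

μ̂_MAP = 4.167

Σxᵢ = 2+5+4+11+9+1 = 32, with n = 6.
Posterior ∝ μ^3e^(−2.4μ) · μ^32e^(−6μ) = μ^35e^(−8.4μ), i.e. Gamma(shape=36, rate=8.4).
The mode of a Gamma(a, b) with a ≥ 1 (shape–rate) is (a−1)/b = 35/8.4 ≈ 4.167.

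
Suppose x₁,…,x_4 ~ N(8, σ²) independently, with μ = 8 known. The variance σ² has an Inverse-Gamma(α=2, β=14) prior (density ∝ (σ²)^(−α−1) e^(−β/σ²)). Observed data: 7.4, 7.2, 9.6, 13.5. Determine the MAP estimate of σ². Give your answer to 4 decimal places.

Sum of squared deviations about the known mean: SS = (7.4−8)² + (7.2−8)² + (9.6−8)² + (13.5−8)² = 33.81.
The Normal likelihood contributes (σ²)^(−n/2) exp(−SS/(2σ²)), so the posterior is Inverse-Gamma(α + n/2, β + SS/2) = Inverse-Gamma(4, 30.905).
The mode of Inverse-Gamma(a, b) is b/(a+1) = 30.905/5 ≈ 6.1810.

σ̂²_MAP = 6.1810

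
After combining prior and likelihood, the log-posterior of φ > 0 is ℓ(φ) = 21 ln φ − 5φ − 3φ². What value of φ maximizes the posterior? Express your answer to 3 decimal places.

φ̂_MAP = 1.500

ℓ'(φ) = 21/φ − 5 − 6φ. Setting this to zero and multiplying by φ: 6φ² + 5φ − 21 = 0.
φ = (−5 + √(5² + 4·6·21)) / (2·6) = (−5 + √529) / 12 = (−5 + 23)/12 = 3/2.
ℓ''(φ) = −21/φ² − 6 < 0, confirming a maximum.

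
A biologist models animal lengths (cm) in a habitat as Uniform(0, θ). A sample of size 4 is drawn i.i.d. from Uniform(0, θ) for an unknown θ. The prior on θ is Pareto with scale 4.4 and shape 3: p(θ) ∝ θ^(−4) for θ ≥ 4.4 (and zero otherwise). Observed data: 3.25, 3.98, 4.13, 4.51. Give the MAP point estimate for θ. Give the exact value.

θ̂_MAP = 4.51

The Uniform(0, θ) likelihood is θ^(−n) for θ ≥ max(xᵢ), zero otherwise. Here max(xᵢ) = 4.51.
Posterior ∝ θ^(−4) · θ^(−4) = θ^(−8) on θ ≥ max(4.4, 4.51) = 4.51.
This density is strictly decreasing in θ, so the posterior mode lies at the lower boundary of the support.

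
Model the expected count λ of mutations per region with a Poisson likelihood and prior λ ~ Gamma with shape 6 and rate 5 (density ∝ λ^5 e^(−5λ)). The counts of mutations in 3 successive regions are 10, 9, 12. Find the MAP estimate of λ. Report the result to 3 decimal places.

Σxᵢ = 10+9+12 = 31, with n = 3.
Posterior ∝ λ^5e^(−5λ) · λ^31e^(−3λ) = λ^36e^(−8λ), i.e. Gamma(shape=37, rate=8).
The mode of a Gamma(a, b) with a ≥ 1 (shape–rate) is (a−1)/b = 36/8 ≈ 4.500.

λ̂_MAP = 4.500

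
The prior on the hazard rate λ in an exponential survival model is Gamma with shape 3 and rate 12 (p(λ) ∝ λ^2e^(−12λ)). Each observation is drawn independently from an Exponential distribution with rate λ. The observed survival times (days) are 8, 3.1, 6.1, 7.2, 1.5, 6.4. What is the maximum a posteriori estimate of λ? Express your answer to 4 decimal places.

The Exponential(rate=λ) likelihood is ∝ λ^n e^(−λΣtᵢ). Here n = 6 and Σtᵢ = 8 + 3.1 + 6.1 + 7.2 + 1.5 + 6.4 = 32.3.
Posterior ∝ λ^2e^(−12λ) · λ^6e^(−32.3λ) = λ^8e^(−44.3λ), i.e. Gamma(9, 44.3).
Mode = (a−1)/b = 8/44.3 ≈ 0.1806.

λ̂_MAP = 0.1806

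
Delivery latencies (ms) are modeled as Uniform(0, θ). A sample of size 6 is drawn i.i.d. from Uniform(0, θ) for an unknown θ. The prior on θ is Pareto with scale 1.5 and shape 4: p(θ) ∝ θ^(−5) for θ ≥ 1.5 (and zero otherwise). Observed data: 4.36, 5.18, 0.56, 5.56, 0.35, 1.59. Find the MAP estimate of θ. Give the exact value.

θ̂_MAP = 5.56

The Uniform(0, θ) likelihood is θ^(−n) for θ ≥ max(xᵢ), zero otherwise. Here max(xᵢ) = 5.56.
Posterior ∝ θ^(−5) · θ^(−6) = θ^(−11) on θ ≥ max(1.5, 5.56) = 5.56.
This density is strictly decreasing in θ, so the posterior mode lies at the lower boundary of the support.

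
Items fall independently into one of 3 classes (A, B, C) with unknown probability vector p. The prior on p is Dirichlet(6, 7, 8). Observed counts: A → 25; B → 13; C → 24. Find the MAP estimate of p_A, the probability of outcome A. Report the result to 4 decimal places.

MAP estimate of p_A = 0.3750

The posterior is Dirichlet(αᵢ + nᵢ) = Dirichlet(31, 20, 32).
For a Dirichlet(a₁,…,a_K) with all aᵢ > 1, the mode has j-th component (aⱼ − 1)/(Σaᵢ − K).
Here Σaᵢ = 83 and K = 3, so p_A = (31 − 1)/(83 − 3) = 30/80 ≈ 0.3750.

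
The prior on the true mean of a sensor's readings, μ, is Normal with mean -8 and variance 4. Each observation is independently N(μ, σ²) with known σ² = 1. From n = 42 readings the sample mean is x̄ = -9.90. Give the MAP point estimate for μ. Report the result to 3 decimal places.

μ̂_MAP = -9.889

n = 42, x̄ = -9.90.
For a Normal prior and Normal likelihood with known variance, the posterior is Normal; its mode equals its mean, the precision-weighted average.
Prior precision 1/σ₀² = 1/4 = 0.25; data precision n/σ² = 42/1 = 42.
μ̂ = (0.25·(-8) + 42·(-9.9)) / (0.25 + 42) = (-417.8)/42.25 = -8356/845 ≈ -9.889.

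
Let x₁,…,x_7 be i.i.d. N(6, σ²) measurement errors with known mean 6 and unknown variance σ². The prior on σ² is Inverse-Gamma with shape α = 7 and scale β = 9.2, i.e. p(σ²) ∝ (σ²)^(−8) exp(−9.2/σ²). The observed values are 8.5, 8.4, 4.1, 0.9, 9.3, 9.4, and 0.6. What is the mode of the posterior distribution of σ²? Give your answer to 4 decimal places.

Sum of squared deviations about the known mean: SS = (8.5−6)² + (8.4−6)² + (4.1−6)² + (0.9−6)² + (9.3−6)² + (9.4−6)² + (0.6−6)² = 93.24.
The Normal likelihood contributes (σ²)^(−n/2) exp(−SS/(2σ²)), so the posterior is Inverse-Gamma(α + n/2, β + SS/2) = Inverse-Gamma(10.5, 55.82).
The mode of Inverse-Gamma(a, b) is b/(a+1) = 55.82/11.5 ≈ 4.8539.

σ̂²_MAP = 4.8539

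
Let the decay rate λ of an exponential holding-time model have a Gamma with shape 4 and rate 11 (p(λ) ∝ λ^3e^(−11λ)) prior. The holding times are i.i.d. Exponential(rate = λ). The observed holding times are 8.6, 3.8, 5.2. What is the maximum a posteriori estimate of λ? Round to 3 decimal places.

λ̂_MAP = 0.210

The Exponential(rate=λ) likelihood is ∝ λ^n e^(−λΣtᵢ). Here n = 3 and Σtᵢ = 8.6 + 3.8 + 5.2 = 17.6.
Posterior ∝ λ^3e^(−11λ) · λ^3e^(−17.6λ) = λ^6e^(−28.6λ), i.e. Gamma(7, 28.6).
Mode = (a−1)/b = 6/28.6 ≈ 0.210.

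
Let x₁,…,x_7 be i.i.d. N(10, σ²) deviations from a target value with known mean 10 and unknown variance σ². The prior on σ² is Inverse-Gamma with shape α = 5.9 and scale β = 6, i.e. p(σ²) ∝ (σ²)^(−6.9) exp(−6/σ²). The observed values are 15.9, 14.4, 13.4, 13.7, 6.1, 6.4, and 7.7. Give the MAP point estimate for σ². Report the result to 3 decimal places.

σ̂²_MAP = 6.004

Sum of squared deviations about the known mean: SS = (15.9−10)² + (14.4−10)² + (13.4−10)² + (13.7−10)² + (6.1−10)² + (6.4−10)² + (7.7−10)² = 112.88.
The Normal likelihood contributes (σ²)^(−n/2) exp(−SS/(2σ²)), so the posterior is Inverse-Gamma(α + n/2, β + SS/2) = Inverse-Gamma(9.4, 62.44).
The mode of Inverse-Gamma(a, b) is b/(a+1) = 62.44/10.4 ≈ 6.004.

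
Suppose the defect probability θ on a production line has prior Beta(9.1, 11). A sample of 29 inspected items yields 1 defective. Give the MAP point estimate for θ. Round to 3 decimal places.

Prior: Beta(9.1, 11).
Data: 1 success in 29 trials. The binomial likelihood contributes θ(1−θ)^28, so the posterior is Beta(9.1+1, 11+28) = Beta(10.1, 39).
For Beta(a, b) with a, b > 1 the mode is (a−1)/(a+b−2) = 9.1/47.1 ≈ 0.193.

θ̂_MAP = 0.193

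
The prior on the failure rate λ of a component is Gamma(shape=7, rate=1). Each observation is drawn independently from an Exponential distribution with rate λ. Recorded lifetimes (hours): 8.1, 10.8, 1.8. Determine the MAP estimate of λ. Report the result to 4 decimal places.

λ̂_MAP = 0.4147

The Exponential(rate=λ) likelihood is ∝ λ^n e^(−λΣtᵢ). Here n = 3 and Σtᵢ = 8.1 + 10.8 + 1.8 = 20.7.
Posterior ∝ λ^6e^(−1λ) · λ^3e^(−20.7λ) = λ^9e^(−21.7λ), i.e. Gamma(10, 21.7).
Mode = (a−1)/b = 9/21.7 ≈ 0.4147.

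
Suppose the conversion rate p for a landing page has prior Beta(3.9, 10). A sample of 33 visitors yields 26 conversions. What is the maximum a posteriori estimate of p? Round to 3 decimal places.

p̂_MAP = 0.644

Prior: Beta(3.9, 10).
Data: 26 successes in 33 trials. The binomial likelihood contributes p^26(1−p)^7, so the posterior is Beta(3.9+26, 10+7) = Beta(29.9, 17).
For Beta(a, b) with a, b > 1 the mode is (a−1)/(a+b−2) = 28.9/44.9 ≈ 0.644.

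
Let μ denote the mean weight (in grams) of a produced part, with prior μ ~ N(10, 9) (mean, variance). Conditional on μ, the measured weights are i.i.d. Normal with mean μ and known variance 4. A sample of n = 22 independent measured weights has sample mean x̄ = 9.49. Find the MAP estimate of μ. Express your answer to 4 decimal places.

n = 22, x̄ = 9.49.
For a Normal prior and Normal likelihood with known variance, the posterior is Normal; its mode equals its mean, the precision-weighted average.
Prior precision 1/σ₀² = 1/9; data precision n/σ² = 22/4 = 5.5.
μ̂ = ((1/9)·10 + 5.5·9.49) / (1/9 + 5.5) = (95951/1800)/(101/18) = 95951/10100 ≈ 9.5001.

μ̂_MAP = 9.5001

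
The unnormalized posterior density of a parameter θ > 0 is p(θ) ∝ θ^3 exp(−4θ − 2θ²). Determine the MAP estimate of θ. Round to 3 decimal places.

ℓ'(θ) = 3/θ − 4 − 4θ. Setting this to zero and multiplying by θ: 4θ² + 4θ − 3 = 0.
θ = (−4 + √(4² + 4·4·3)) / (2·4) = (−4 + √64) / 8 = (−4 + 8)/8 = 1/2.
ℓ''(θ) = −3/θ² − 4 < 0, confirming a maximum.

θ̂_MAP = 0.500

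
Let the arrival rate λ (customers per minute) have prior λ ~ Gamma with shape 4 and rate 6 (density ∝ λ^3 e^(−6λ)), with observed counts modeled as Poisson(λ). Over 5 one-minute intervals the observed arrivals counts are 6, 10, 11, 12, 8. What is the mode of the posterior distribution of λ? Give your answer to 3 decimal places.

λ̂_MAP = 4.545

Σxᵢ = 6+10+11+12+8 = 47, with n = 5.
Posterior ∝ λ^3e^(−6λ) · λ^47e^(−5λ) = λ^50e^(−11λ), i.e. Gamma(shape=51, rate=11).
The mode of a Gamma(a, b) with a ≥ 1 (shape–rate) is (a−1)/b = 50/11 ≈ 4.545.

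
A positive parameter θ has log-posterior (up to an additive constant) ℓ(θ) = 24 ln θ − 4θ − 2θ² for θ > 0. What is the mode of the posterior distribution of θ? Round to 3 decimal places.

θ̂_MAP = 2.000

ℓ'(θ) = 24/θ − 4 − 4θ. Setting this to zero and multiplying by θ: 4θ² + 4θ − 24 = 0.
θ = (−4 + √(4² + 4·4·24)) / (2·4) = (−4 + √400) / 8 = (−4 + 20)/8 = 2.
ℓ''(θ) = −24/θ² − 4 < 0, confirming a maximum.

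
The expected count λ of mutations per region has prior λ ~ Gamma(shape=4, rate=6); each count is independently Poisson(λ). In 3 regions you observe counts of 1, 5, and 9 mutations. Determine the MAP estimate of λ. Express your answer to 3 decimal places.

Σxᵢ = 1+5+9 = 15, with n = 3.
Posterior ∝ λ^3e^(−6λ) · λ^15e^(−3λ) = λ^18e^(−9λ), i.e. Gamma(shape=19, rate=9).
The mode of a Gamma(a, b) with a ≥ 1 (shape–rate) is (a−1)/b = 18/9 ≈ 2.000.

λ̂_MAP = 2.000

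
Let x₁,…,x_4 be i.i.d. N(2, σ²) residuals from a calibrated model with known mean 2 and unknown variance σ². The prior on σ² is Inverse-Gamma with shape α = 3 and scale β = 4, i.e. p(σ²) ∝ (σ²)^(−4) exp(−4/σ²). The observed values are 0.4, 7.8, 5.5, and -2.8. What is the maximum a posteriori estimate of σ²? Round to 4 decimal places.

Sum of squared deviations about the known mean: SS = (0.4−2)² + (7.8−2)² + (5.5−2)² + (-2.8−2)² = 71.49.
The Normal likelihood contributes (σ²)^(−n/2) exp(−SS/(2σ²)), so the posterior is Inverse-Gamma(α + n/2, β + SS/2) = Inverse-Gamma(5, 39.745).
The mode of Inverse-Gamma(a, b) is b/(a+1) = 39.745/6 ≈ 6.6242.

σ̂²_MAP = 6.6242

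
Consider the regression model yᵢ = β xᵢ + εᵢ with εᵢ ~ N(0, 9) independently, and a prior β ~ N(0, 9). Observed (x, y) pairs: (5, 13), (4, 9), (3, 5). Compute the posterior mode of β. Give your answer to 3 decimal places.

log p(β | y) = −Σ(yᵢ − βxᵢ)²/(2·9) − β²/(2·9) + const.
Setting the derivative to zero: Σxᵢ(yᵢ − βxᵢ)/9 − β/9 = 0, so β = Σxᵢyᵢ / (Σxᵢ² + σ²/τ²).
Σxᵢyᵢ = 5·13 + 4·9 + 3·5 = 116; Σxᵢ² = 50; σ²/τ² = 1.
β̂_MAP = 116 / (50 + 1) = 116/51 ≈ 2.275.

β̂_MAP = 2.275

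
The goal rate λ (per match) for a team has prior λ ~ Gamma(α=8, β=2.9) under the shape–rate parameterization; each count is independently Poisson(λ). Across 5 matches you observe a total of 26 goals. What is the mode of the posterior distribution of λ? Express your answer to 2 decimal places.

Σxᵢ = 26, n = 5.
Posterior ∝ λ^7e^(−2.9λ) · λ^26e^(−5λ) = λ^33e^(−7.9λ), i.e. Gamma(shape=34, rate=7.9).
The mode of a Gamma(a, b) with a ≥ 1 (shape–rate) is (a−1)/b = 33/7.9 ≈ 4.18.

λ̂_MAP = 4.18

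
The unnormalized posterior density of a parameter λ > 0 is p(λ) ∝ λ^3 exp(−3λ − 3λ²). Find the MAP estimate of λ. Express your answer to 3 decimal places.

ℓ'(λ) = 3/λ − 3 − 6λ. Setting this to zero and multiplying by λ: 6λ² + 3λ − 3 = 0.
λ = (−3 + √(3² + 4·6·3)) / (2·6) = (−3 + √81) / 12 = (−3 + 9)/12 = 1/2.
ℓ''(λ) = −3/λ² − 6 < 0, confirming a maximum.

λ̂_MAP = 0.500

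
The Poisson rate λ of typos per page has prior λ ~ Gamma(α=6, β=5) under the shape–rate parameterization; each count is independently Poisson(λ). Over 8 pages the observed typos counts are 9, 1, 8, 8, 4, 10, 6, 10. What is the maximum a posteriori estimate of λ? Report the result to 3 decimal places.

Σxᵢ = 9+1+8+8+4+10+6+10 = 56, with n = 8.
Posterior ∝ λ^5e^(−5λ) · λ^56e^(−8λ) = λ^61e^(−13λ), i.e. Gamma(shape=62, rate=13).
The mode of a Gamma(a, b) with a ≥ 1 (shape–rate) is (a−1)/b = 61/13 ≈ 4.692.

λ̂_MAP = 4.692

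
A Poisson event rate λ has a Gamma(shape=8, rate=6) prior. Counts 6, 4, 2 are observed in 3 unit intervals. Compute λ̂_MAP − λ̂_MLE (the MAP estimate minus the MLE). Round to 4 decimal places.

MAP − MLE = -1.8889

Σxᵢ = 12. Posterior is Gamma(20, 9); MAP = (20−1)/9 = 19/9 ≈ 2.11111.
MLE = x̄ = 12/3 ≈ 4.00000.
Difference = 19/9 − 12/3 = -17/9 ≈ -1.8889.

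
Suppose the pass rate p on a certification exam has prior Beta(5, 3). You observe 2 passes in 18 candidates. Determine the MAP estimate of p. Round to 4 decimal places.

Prior: Beta(5, 3).
Data: 2 successes in 18 trials. The binomial likelihood contributes p^2(1−p)^16, so the posterior is Beta(5+2, 3+16) = Beta(7, 19).
For Beta(a, b) with a, b > 1 the mode is (a−1)/(a+b−2) = 6/24 ≈ 0.2500.

p̂_MAP = 0.2500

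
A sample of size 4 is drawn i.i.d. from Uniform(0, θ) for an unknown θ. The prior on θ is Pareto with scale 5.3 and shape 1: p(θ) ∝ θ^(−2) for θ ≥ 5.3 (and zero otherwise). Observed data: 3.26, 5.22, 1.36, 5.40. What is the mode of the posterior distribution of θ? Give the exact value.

The Uniform(0, θ) likelihood is θ^(−n) for θ ≥ max(xᵢ), zero otherwise. Here max(xᵢ) = 5.40.
Posterior ∝ θ^(−2) · θ^(−4) = θ^(−6) on θ ≥ max(5.3, 5.40) = 5.40.
This density is strictly decreasing in θ, so the posterior mode lies at the lower boundary of the support.

θ̂_MAP = 5.40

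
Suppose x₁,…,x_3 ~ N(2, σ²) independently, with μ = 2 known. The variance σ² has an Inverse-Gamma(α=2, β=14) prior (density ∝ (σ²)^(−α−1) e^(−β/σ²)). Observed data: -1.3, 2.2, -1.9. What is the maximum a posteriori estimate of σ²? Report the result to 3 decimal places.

σ̂²_MAP = 6.016

Sum of squared deviations about the known mean: SS = (-1.3−2)² + (2.2−2)² + (-1.9−2)² = 26.14.
The Normal likelihood contributes (σ²)^(−n/2) exp(−SS/(2σ²)), so the posterior is Inverse-Gamma(α + n/2, β + SS/2) = Inverse-Gamma(3.5, 27.07).
The mode of Inverse-Gamma(a, b) is b/(a+1) = 27.07/4.5 ≈ 6.016.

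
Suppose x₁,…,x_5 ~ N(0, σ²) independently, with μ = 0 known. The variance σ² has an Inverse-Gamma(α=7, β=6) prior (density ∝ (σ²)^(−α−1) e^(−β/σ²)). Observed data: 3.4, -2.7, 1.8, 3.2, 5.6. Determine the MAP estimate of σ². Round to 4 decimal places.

Sum of squared deviations about the known mean: SS = (3.4−0)² + (-2.7−0)² + (1.8−0)² + (3.2−0)² + (5.6−0)² = 63.69.
The Normal likelihood contributes (σ²)^(−n/2) exp(−SS/(2σ²)), so the posterior is Inverse-Gamma(α + n/2, β + SS/2) = Inverse-Gamma(9.5, 37.845).
The mode of Inverse-Gamma(a, b) is b/(a+1) = 37.845/10.5 ≈ 3.6043.

σ̂²_MAP = 3.6043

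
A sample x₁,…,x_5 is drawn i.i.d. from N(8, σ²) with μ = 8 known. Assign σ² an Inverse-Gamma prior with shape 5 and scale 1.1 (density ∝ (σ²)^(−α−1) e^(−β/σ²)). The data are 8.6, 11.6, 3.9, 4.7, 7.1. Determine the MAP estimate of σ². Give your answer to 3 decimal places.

σ̂²_MAP = 2.590

Sum of squared deviations about the known mean: SS = (8.6−8)² + (11.6−8)² + (3.9−8)² + (4.7−8)² + (7.1−8)² = 41.83.
The Normal likelihood contributes (σ²)^(−n/2) exp(−SS/(2σ²)), so the posterior is Inverse-Gamma(α + n/2, β + SS/2) = Inverse-Gamma(7.5, 22.015).
The mode of Inverse-Gamma(a, b) is b/(a+1) = 22.015/8.5 ≈ 2.590.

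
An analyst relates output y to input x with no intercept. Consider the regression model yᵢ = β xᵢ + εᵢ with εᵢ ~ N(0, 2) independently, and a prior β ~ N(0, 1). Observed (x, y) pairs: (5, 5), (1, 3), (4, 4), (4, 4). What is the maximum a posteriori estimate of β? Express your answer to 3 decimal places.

β̂_MAP = 1.000

log p(β | y) = −Σ(yᵢ − βxᵢ)²/(2·2) − β²/(2·1) + const.
Setting the derivative to zero: Σxᵢ(yᵢ − βxᵢ)/2 − β/1 = 0, so β = Σxᵢyᵢ / (Σxᵢ² + σ²/τ²).
Σxᵢyᵢ = 5·5 + 1·3 + 4·4 + 4·4 = 60; Σxᵢ² = 58; σ²/τ² = 2.
β̂_MAP = 60 / (58 + 2) = 60/60 ≈ 1.000.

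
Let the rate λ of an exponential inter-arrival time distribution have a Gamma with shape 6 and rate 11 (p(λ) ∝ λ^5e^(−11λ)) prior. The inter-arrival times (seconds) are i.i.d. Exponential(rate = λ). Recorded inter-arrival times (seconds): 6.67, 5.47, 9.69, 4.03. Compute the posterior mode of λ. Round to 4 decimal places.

The Exponential(rate=λ) likelihood is ∝ λ^n e^(−λΣtᵢ). Here n = 4 and Σtᵢ = 6.67 + 5.47 + 9.69 + 4.03 = 25.86.
Posterior ∝ λ^5e^(−11λ) · λ^4e^(−25.86λ) = λ^9e^(−36.86λ), i.e. Gamma(10, 36.86).
Mode = (a−1)/b = 9/36.86 ≈ 0.2442.

λ̂_MAP = 0.2442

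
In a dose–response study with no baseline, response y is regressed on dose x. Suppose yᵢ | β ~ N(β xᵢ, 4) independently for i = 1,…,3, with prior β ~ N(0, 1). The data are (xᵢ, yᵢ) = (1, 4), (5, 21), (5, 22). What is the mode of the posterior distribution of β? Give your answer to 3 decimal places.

log p(β | y) = −Σ(yᵢ − βxᵢ)²/(2·4) − β²/(2·1) + const.
Setting the derivative to zero: Σxᵢ(yᵢ − βxᵢ)/4 − β/1 = 0, so β = Σxᵢyᵢ / (Σxᵢ² + σ²/τ²).
Σxᵢyᵢ = 1·4 + 5·21 + 5·22 = 219; Σxᵢ² = 51; σ²/τ² = 4.
β̂_MAP = 219 / (51 + 4) = 219/55 ≈ 3.982.

β̂_MAP = 3.982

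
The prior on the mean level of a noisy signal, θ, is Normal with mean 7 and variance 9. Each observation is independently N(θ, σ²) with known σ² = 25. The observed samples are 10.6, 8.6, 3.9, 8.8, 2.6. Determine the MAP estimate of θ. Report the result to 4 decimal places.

θ̂_MAP = 6.9357

n = 5; x̄ = (10.6 + 8.6 + 3.9 + 8.8 + 2.6)/5 = 34.5/5 = 6.9.
For a Normal prior and Normal likelihood with known variance, the posterior is Normal; its mode equals its mean, the precision-weighted average.
Prior precision 1/σ₀² = 1/9; data precision n/σ² = 5/25 = 0.2.
θ̂ = ((1/9)·7 + 0.2·6.9) / (1/9 + 0.2) = (971/450)/(14/45) = 971/140 ≈ 6.9357.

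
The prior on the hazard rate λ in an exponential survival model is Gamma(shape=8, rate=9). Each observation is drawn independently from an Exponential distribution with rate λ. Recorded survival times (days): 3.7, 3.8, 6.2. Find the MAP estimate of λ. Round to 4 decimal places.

The Exponential(rate=λ) likelihood is ∝ λ^n e^(−λΣtᵢ). Here n = 3 and Σtᵢ = 3.7 + 3.8 + 6.2 = 13.7.
Posterior ∝ λ^7e^(−9λ) · λ^3e^(−13.7λ) = λ^10e^(−22.7λ), i.e. Gamma(11, 22.7).
Mode = (a−1)/b = 10/22.7 ≈ 0.4405.

λ̂_MAP = 0.4405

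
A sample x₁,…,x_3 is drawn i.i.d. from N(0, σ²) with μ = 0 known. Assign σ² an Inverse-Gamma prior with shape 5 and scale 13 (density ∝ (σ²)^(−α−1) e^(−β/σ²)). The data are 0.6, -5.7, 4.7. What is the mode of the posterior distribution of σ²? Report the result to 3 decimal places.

Sum of squared deviations about the known mean: SS = (0.6−0)² + (-5.7−0)² + (4.7−0)² = 54.94.
The Normal likelihood contributes (σ²)^(−n/2) exp(−SS/(2σ²)), so the posterior is Inverse-Gamma(α + n/2, β + SS/2) = Inverse-Gamma(6.5, 40.47).
The mode of Inverse-Gamma(a, b) is b/(a+1) = 40.47/7.5 ≈ 5.396.

σ̂²_MAP = 5.396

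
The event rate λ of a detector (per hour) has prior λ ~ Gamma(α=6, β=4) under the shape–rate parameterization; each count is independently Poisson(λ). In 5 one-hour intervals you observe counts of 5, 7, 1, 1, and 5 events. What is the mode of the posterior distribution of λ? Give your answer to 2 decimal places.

λ̂_MAP = 2.67

Σxᵢ = 5+7+1+1+5 = 19, with n = 5.
Posterior ∝ λ^5e^(−4λ) · λ^19e^(−5λ) = λ^24e^(−9λ), i.e. Gamma(shape=25, rate=9).
The mode of a Gamma(a, b) with a ≥ 1 (shape–rate) is (a−1)/b = 24/9 ≈ 2.67.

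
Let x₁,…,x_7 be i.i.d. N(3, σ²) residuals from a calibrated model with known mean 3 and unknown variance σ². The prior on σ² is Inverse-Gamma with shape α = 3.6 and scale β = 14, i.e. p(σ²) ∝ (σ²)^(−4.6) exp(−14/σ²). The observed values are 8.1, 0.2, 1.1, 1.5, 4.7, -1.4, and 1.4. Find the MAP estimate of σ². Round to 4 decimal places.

σ̂²_MAP = 5.7111

Sum of squared deviations about the known mean: SS = (8.1−3)² + (0.2−3)² + (1.1−3)² + (1.5−3)² + (4.7−3)² + (-1.4−3)² + (1.4−3)² = 64.52.
The Normal likelihood contributes (σ²)^(−n/2) exp(−SS/(2σ²)), so the posterior is Inverse-Gamma(α + n/2, β + SS/2) = Inverse-Gamma(7.1, 46.26).
The mode of Inverse-Gamma(a, b) is b/(a+1) = 46.26/8.1 ≈ 5.7111.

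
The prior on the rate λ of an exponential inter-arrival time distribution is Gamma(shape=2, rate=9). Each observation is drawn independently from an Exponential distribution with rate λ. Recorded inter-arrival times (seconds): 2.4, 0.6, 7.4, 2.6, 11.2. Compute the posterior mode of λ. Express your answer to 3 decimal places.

The Exponential(rate=λ) likelihood is ∝ λ^n e^(−λΣtᵢ). Here n = 5 and Σtᵢ = 2.4 + 0.6 + 7.4 + 2.6 + 11.2 = 24.2.
Posterior ∝ λe^(−9λ) · λ^5e^(−24.2λ) = λ^6e^(−33.2λ), i.e. Gamma(7, 33.2).
Mode = (a−1)/b = 6/33.2 ≈ 0.181.

λ̂_MAP = 0.181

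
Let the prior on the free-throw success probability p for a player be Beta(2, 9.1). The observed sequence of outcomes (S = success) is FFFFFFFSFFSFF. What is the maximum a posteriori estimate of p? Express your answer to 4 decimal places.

Prior: Beta(2, 9.1).
Data: 2 successes in 13 trials (from the sequence). The binomial likelihood contributes p^2(1−p)^11, so the posterior is Beta(2+2, 9.1+11) = Beta(4, 20.1).
For Beta(a, b) with a, b > 1 the mode is (a−1)/(a+b−2) = 3/22.1 ≈ 0.1357.

p̂_MAP = 0.1357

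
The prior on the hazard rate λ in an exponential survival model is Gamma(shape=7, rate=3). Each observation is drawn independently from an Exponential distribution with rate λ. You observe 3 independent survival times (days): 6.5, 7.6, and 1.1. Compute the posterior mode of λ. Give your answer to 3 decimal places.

The Exponential(rate=λ) likelihood is ∝ λ^n e^(−λΣtᵢ). Here n = 3 and Σtᵢ = 6.5 + 7.6 + 1.1 = 15.2.
Posterior ∝ λ^6e^(−3λ) · λ^3e^(−15.2λ) = λ^9e^(−18.2λ), i.e. Gamma(10, 18.2).
Mode = (a−1)/b = 9/18.2 ≈ 0.495.

λ̂_MAP = 0.495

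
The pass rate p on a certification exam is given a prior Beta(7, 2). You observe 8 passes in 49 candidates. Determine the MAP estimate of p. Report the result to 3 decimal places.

p̂_MAP = 0.250

Prior: Beta(7, 2).
Data: 8 successes in 49 trials. The binomial likelihood contributes p^8(1−p)^41, so the posterior is Beta(7+8, 2+41) = Beta(15, 43).
For Beta(a, b) with a, b > 1 the mode is (a−1)/(a+b−2) = 14/56 ≈ 0.250.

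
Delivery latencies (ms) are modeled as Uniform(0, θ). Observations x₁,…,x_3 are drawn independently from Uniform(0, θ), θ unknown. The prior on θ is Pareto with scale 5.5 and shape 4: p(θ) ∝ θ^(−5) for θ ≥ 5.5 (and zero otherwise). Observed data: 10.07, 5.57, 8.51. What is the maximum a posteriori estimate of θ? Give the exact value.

The Uniform(0, θ) likelihood is θ^(−n) for θ ≥ max(xᵢ), zero otherwise. Here max(xᵢ) = 10.07.
Posterior ∝ θ^(−5) · θ^(−3) = θ^(−8) on θ ≥ max(5.5, 10.07) = 10.07.
This density is strictly decreasing in θ, so the posterior mode lies at the lower boundary of the support.

θ̂_MAP = 10.07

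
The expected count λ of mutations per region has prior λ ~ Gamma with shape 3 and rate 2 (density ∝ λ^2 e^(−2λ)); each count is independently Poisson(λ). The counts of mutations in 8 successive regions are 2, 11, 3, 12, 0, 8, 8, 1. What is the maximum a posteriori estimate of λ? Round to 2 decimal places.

Σxᵢ = 2+11+3+12+0+8+8+1 = 45, with n = 8.
Posterior ∝ λ^2e^(−2λ) · λ^45e^(−8λ) = λ^47e^(−10λ), i.e. Gamma(shape=48, rate=10).
The mode of a Gamma(a, b) with a ≥ 1 (shape–rate) is (a−1)/b = 47/10 ≈ 4.70.

λ̂_MAP = 4.70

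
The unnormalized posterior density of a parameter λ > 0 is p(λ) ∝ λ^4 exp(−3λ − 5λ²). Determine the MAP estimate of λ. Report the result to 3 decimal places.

λ̂_MAP = 0.500

ℓ'(λ) = 4/λ − 3 − 10λ. Setting this to zero and multiplying by λ: 10λ² + 3λ − 4 = 0.
λ = (−3 + √(3² + 4·10·4)) / (2·10) = (−3 + √169) / 20 = (−3 + 13)/20 = 1/2.
ℓ''(λ) = −4/λ² − 10 < 0, confirming a maximum.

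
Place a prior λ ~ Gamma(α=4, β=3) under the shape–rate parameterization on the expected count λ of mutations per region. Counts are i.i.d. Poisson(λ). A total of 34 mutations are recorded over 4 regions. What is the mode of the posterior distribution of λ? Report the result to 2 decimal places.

Σxᵢ = 34, n = 4.
Posterior ∝ λ^3e^(−3λ) · λ^34e^(−4λ) = λ^37e^(−7λ), i.e. Gamma(shape=38, rate=7).
The mode of a Gamma(a, b) with a ≥ 1 (shape–rate) is (a−1)/b = 37/7 ≈ 5.29.

λ̂_MAP = 5.29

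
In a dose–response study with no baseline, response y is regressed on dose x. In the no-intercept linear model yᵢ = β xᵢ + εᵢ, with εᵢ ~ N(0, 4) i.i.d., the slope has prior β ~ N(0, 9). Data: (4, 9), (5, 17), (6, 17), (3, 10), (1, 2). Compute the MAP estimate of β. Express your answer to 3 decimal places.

β̂_MAP = 2.916

log p(β | y) = −Σ(yᵢ − βxᵢ)²/(2·4) − β²/(2·9) + const.
Setting the derivative to zero: Σxᵢ(yᵢ − βxᵢ)/4 − β/9 = 0, so β = Σxᵢyᵢ / (Σxᵢ² + σ²/τ²).
Σxᵢyᵢ = 4·9 + 5·17 + 6·17 + 3·10 + 1·2 = 255; Σxᵢ² = 87; σ²/τ² = 4/9.
β̂_MAP = 255 / (87 + 4/9) = 255/(787/9) = 2295/787 ≈ 2.916.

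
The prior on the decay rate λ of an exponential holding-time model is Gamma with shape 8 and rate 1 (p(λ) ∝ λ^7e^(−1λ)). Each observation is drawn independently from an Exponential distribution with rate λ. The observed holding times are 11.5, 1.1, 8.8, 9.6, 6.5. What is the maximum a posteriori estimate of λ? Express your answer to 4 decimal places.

λ̂_MAP = 0.3117

The Exponential(rate=λ) likelihood is ∝ λ^n e^(−λΣtᵢ). Here n = 5 and Σtᵢ = 11.5 + 1.1 + 8.8 + 9.6 + 6.5 = 37.5.
Posterior ∝ λ^7e^(−1λ) · λ^5e^(−37.5λ) = λ^12e^(−38.5λ), i.e. Gamma(13, 38.5).
Mode = (a−1)/b = 12/38.5 ≈ 0.3117.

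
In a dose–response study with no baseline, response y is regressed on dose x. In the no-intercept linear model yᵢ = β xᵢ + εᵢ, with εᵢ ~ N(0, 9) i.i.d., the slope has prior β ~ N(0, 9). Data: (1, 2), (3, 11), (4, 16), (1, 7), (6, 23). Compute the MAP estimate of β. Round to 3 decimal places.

β̂_MAP = 3.813

log p(β | y) = −Σ(yᵢ − βxᵢ)²/(2·9) − β²/(2·9) + const.
Setting the derivative to zero: Σxᵢ(yᵢ − βxᵢ)/9 − β/9 = 0, so β = Σxᵢyᵢ / (Σxᵢ² + σ²/τ²).
Σxᵢyᵢ = 1·2 + 3·11 + 4·16 + 1·7 + 6·23 = 244; Σxᵢ² = 63; σ²/τ² = 1.
β̂_MAP = 244 / (63 + 1) = 244/64 ≈ 3.813.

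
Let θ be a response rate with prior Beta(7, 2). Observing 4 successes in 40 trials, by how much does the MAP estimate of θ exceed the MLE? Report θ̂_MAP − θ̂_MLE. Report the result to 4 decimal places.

MAP − MLE = 0.1128

Posterior is Beta(11, 38); MAP = (11−1)/(49−2) = 10/47 ≈ 0.21277.
MLE ignores the prior: θ̂_MLE = k/n = 4/40 ≈ 0.10000.
Difference = 10/47 − 4/40 = 53/470 ≈ 0.1128.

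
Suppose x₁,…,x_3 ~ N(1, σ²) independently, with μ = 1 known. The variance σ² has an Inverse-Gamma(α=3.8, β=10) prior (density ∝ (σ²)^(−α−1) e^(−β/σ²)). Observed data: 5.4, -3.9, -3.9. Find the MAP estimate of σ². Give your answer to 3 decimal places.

Sum of squared deviations about the known mean: SS = (5.4−1)² + (-3.9−1)² + (-3.9−1)² = 67.38.
The Normal likelihood contributes (σ²)^(−n/2) exp(−SS/(2σ²)), so the posterior is Inverse-Gamma(α + n/2, β + SS/2) = Inverse-Gamma(5.3, 43.69).
The mode of Inverse-Gamma(a, b) is b/(a+1) = 43.69/6.3 ≈ 6.935.

σ̂²_MAP = 6.935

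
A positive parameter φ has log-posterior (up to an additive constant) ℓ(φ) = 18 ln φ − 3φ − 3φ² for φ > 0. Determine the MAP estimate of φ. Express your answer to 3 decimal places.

ℓ'(φ) = 18/φ − 3 − 6φ. Setting this to zero and multiplying by φ: 6φ² + 3φ − 18 = 0.
φ = (−3 + √(3² + 4·6·18)) / (2·6) = (−3 + √441) / 12 = (−3 + 21)/12 = 3/2.
ℓ''(φ) = −18/φ² − 6 < 0, confirming a maximum.

φ̂_MAP = 1.500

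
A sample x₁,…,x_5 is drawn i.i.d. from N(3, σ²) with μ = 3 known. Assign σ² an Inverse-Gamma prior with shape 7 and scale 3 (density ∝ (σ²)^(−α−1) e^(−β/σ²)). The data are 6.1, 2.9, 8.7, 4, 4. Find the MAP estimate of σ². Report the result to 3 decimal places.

Sum of squared deviations about the known mean: SS = (6.1−3)² + (2.9−3)² + (8.7−3)² + (4−3)² + (4−3)² = 44.11.
The Normal likelihood contributes (σ²)^(−n/2) exp(−SS/(2σ²)), so the posterior is Inverse-Gamma(α + n/2, β + SS/2) = Inverse-Gamma(9.5, 25.055).
The mode of Inverse-Gamma(a, b) is b/(a+1) = 25.055/10.5 ≈ 2.386.

σ̂²_MAP = 2.386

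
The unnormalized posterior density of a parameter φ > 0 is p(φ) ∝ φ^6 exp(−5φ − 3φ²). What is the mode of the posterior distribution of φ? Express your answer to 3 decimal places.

ℓ'(φ) = 6/φ − 5 − 6φ. Setting this to zero and multiplying by φ: 6φ² + 5φ − 6 = 0.
φ = (−5 + √(5² + 4·6·6)) / (2·6) = (−5 + √169) / 12 = (−5 + 13)/12 = 2/3.
ℓ''(φ) = −6/φ² − 6 < 0, confirming a maximum.

φ̂_MAP = 0.667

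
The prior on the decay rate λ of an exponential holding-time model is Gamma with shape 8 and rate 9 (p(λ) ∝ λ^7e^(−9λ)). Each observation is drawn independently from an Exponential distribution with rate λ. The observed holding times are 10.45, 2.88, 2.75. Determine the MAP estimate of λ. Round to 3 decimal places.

λ̂_MAP = 0.399

The Exponential(rate=λ) likelihood is ∝ λ^n e^(−λΣtᵢ). Here n = 3 and Σtᵢ = 10.45 + 2.88 + 2.75 = 16.08.
Posterior ∝ λ^7e^(−9λ) · λ^3e^(−16.08λ) = λ^10e^(−25.08λ), i.e. Gamma(11, 25.08).
Mode = (a−1)/b = 10/25.08 ≈ 0.399.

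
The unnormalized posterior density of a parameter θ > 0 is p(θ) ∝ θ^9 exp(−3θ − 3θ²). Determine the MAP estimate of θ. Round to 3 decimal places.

θ̂_MAP = 1.000

ℓ'(θ) = 9/θ − 3 − 6θ. Setting this to zero and multiplying by θ: 6θ² + 3θ − 9 = 0.
θ = (−3 + √(3² + 4·6·9)) / (2·6) = (−3 + √225) / 12 = (−3 + 15)/12 = 1.
ℓ''(θ) = −9/θ² − 6 < 0, confirming a maximum.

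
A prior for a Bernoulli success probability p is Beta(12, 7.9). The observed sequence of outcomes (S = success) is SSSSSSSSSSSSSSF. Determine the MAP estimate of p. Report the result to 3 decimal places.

p̂_MAP = 0.760

Prior: Beta(12, 7.9).
Data: 14 successes in 15 trials (from the sequence). The binomial likelihood contributes p^14(1−p)^1, so the posterior is Beta(12+14, 7.9+1) = Beta(26, 8.9).
For Beta(a, b) with a, b > 1 the mode is (a−1)/(a+b−2) = 25/32.9 ≈ 0.760.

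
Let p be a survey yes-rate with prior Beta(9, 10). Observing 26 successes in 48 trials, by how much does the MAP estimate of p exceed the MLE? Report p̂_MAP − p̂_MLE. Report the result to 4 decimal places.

Posterior is Beta(35, 32); MAP = (35−1)/(67−2) = 34/65 ≈ 0.52308.
MLE ignores the prior: p̂_MLE = k/n = 26/48 ≈ 0.54167.
Difference = 34/65 − 26/48 = -29/1560 ≈ -0.0186.

MAP − MLE = -0.0186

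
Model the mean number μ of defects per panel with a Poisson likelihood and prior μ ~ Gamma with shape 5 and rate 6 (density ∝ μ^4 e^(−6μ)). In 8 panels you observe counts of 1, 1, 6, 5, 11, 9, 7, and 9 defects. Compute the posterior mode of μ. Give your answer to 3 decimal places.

μ̂_MAP = 3.786

Σxᵢ = 1+1+6+5+11+9+7+9 = 49, with n = 8.
Posterior ∝ μ^4e^(−6μ) · μ^49e^(−8μ) = μ^53e^(−14μ), i.e. Gamma(shape=54, rate=14).
The mode of a Gamma(a, b) with a ≥ 1 (shape–rate) is (a−1)/b = 53/14 ≈ 3.786.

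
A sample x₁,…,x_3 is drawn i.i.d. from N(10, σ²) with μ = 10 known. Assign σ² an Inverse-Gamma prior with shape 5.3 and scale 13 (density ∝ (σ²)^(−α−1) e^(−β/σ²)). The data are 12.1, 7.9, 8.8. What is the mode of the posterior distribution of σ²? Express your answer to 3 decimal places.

Sum of squared deviations about the known mean: SS = (12.1−10)² + (7.9−10)² + (8.8−10)² = 10.26.
The Normal likelihood contributes (σ²)^(−n/2) exp(−SS/(2σ²)), so the posterior is Inverse-Gamma(α + n/2, β + SS/2) = Inverse-Gamma(6.8, 18.13).
The mode of Inverse-Gamma(a, b) is b/(a+1) = 18.13/7.8 ≈ 2.324.

σ̂²_MAP = 2.324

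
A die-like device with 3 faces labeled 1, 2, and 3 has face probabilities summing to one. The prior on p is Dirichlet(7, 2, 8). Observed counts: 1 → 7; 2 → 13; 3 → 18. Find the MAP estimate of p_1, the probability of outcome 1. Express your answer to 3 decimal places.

MAP estimate: 0.250

The posterior is Dirichlet(αᵢ + nᵢ) = Dirichlet(14, 15, 26).
For a Dirichlet(a₁,…,a_K) with all aᵢ > 1, the mode has j-th component (aⱼ − 1)/(Σaᵢ − K).
Here Σaᵢ = 55 and K = 3, so p_1 = (14 − 1)/(55 − 3) = 13/52 ≈ 0.250.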